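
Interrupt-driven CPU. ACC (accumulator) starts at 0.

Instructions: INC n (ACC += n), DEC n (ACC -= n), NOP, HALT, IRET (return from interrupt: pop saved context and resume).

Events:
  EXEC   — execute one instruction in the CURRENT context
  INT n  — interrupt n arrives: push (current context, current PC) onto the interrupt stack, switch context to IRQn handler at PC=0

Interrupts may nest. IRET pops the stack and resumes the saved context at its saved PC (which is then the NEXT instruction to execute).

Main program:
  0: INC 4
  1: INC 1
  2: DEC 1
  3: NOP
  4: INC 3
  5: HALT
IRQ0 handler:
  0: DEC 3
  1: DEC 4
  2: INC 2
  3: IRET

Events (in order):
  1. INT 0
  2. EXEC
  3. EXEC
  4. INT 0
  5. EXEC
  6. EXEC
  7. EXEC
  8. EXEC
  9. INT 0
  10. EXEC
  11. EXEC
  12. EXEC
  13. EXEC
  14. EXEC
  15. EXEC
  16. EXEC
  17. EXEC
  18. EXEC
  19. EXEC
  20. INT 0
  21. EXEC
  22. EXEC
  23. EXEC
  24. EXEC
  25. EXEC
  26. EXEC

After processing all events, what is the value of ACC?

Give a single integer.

Event 1 (INT 0): INT 0 arrives: push (MAIN, PC=0), enter IRQ0 at PC=0 (depth now 1)
Event 2 (EXEC): [IRQ0] PC=0: DEC 3 -> ACC=-3
Event 3 (EXEC): [IRQ0] PC=1: DEC 4 -> ACC=-7
Event 4 (INT 0): INT 0 arrives: push (IRQ0, PC=2), enter IRQ0 at PC=0 (depth now 2)
Event 5 (EXEC): [IRQ0] PC=0: DEC 3 -> ACC=-10
Event 6 (EXEC): [IRQ0] PC=1: DEC 4 -> ACC=-14
Event 7 (EXEC): [IRQ0] PC=2: INC 2 -> ACC=-12
Event 8 (EXEC): [IRQ0] PC=3: IRET -> resume IRQ0 at PC=2 (depth now 1)
Event 9 (INT 0): INT 0 arrives: push (IRQ0, PC=2), enter IRQ0 at PC=0 (depth now 2)
Event 10 (EXEC): [IRQ0] PC=0: DEC 3 -> ACC=-15
Event 11 (EXEC): [IRQ0] PC=1: DEC 4 -> ACC=-19
Event 12 (EXEC): [IRQ0] PC=2: INC 2 -> ACC=-17
Event 13 (EXEC): [IRQ0] PC=3: IRET -> resume IRQ0 at PC=2 (depth now 1)
Event 14 (EXEC): [IRQ0] PC=2: INC 2 -> ACC=-15
Event 15 (EXEC): [IRQ0] PC=3: IRET -> resume MAIN at PC=0 (depth now 0)
Event 16 (EXEC): [MAIN] PC=0: INC 4 -> ACC=-11
Event 17 (EXEC): [MAIN] PC=1: INC 1 -> ACC=-10
Event 18 (EXEC): [MAIN] PC=2: DEC 1 -> ACC=-11
Event 19 (EXEC): [MAIN] PC=3: NOP
Event 20 (INT 0): INT 0 arrives: push (MAIN, PC=4), enter IRQ0 at PC=0 (depth now 1)
Event 21 (EXEC): [IRQ0] PC=0: DEC 3 -> ACC=-14
Event 22 (EXEC): [IRQ0] PC=1: DEC 4 -> ACC=-18
Event 23 (EXEC): [IRQ0] PC=2: INC 2 -> ACC=-16
Event 24 (EXEC): [IRQ0] PC=3: IRET -> resume MAIN at PC=4 (depth now 0)
Event 25 (EXEC): [MAIN] PC=4: INC 3 -> ACC=-13
Event 26 (EXEC): [MAIN] PC=5: HALT

Answer: -13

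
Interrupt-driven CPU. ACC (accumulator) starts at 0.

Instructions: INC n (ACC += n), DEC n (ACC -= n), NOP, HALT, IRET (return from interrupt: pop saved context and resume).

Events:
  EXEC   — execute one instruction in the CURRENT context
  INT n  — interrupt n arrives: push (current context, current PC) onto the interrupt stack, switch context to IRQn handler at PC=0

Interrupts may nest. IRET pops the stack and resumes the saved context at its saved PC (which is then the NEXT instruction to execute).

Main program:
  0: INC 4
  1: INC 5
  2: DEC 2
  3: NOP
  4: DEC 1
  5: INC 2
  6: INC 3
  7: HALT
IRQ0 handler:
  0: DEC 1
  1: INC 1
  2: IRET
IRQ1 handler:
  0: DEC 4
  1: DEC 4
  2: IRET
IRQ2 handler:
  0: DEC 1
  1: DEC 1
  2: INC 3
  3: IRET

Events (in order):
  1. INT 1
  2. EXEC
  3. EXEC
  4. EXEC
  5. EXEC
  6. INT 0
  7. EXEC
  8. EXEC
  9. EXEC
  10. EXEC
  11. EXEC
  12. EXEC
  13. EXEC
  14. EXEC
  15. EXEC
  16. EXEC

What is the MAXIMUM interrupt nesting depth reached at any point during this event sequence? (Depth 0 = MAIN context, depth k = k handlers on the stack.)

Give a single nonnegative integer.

Event 1 (INT 1): INT 1 arrives: push (MAIN, PC=0), enter IRQ1 at PC=0 (depth now 1) [depth=1]
Event 2 (EXEC): [IRQ1] PC=0: DEC 4 -> ACC=-4 [depth=1]
Event 3 (EXEC): [IRQ1] PC=1: DEC 4 -> ACC=-8 [depth=1]
Event 4 (EXEC): [IRQ1] PC=2: IRET -> resume MAIN at PC=0 (depth now 0) [depth=0]
Event 5 (EXEC): [MAIN] PC=0: INC 4 -> ACC=-4 [depth=0]
Event 6 (INT 0): INT 0 arrives: push (MAIN, PC=1), enter IRQ0 at PC=0 (depth now 1) [depth=1]
Event 7 (EXEC): [IRQ0] PC=0: DEC 1 -> ACC=-5 [depth=1]
Event 8 (EXEC): [IRQ0] PC=1: INC 1 -> ACC=-4 [depth=1]
Event 9 (EXEC): [IRQ0] PC=2: IRET -> resume MAIN at PC=1 (depth now 0) [depth=0]
Event 10 (EXEC): [MAIN] PC=1: INC 5 -> ACC=1 [depth=0]
Event 11 (EXEC): [MAIN] PC=2: DEC 2 -> ACC=-1 [depth=0]
Event 12 (EXEC): [MAIN] PC=3: NOP [depth=0]
Event 13 (EXEC): [MAIN] PC=4: DEC 1 -> ACC=-2 [depth=0]
Event 14 (EXEC): [MAIN] PC=5: INC 2 -> ACC=0 [depth=0]
Event 15 (EXEC): [MAIN] PC=6: INC 3 -> ACC=3 [depth=0]
Event 16 (EXEC): [MAIN] PC=7: HALT [depth=0]
Max depth observed: 1

Answer: 1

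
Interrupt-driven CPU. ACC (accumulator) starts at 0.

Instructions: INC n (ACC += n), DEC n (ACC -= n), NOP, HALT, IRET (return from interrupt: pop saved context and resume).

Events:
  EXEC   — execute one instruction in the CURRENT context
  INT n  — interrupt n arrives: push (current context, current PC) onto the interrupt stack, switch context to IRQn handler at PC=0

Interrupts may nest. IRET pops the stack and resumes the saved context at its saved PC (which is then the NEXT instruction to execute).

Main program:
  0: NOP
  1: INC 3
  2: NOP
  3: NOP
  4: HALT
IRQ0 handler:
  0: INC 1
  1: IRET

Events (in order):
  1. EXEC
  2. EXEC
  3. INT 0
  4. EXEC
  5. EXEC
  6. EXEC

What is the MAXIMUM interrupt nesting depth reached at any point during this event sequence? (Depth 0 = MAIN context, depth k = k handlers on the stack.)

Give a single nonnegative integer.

Answer: 1

Derivation:
Event 1 (EXEC): [MAIN] PC=0: NOP [depth=0]
Event 2 (EXEC): [MAIN] PC=1: INC 3 -> ACC=3 [depth=0]
Event 3 (INT 0): INT 0 arrives: push (MAIN, PC=2), enter IRQ0 at PC=0 (depth now 1) [depth=1]
Event 4 (EXEC): [IRQ0] PC=0: INC 1 -> ACC=4 [depth=1]
Event 5 (EXEC): [IRQ0] PC=1: IRET -> resume MAIN at PC=2 (depth now 0) [depth=0]
Event 6 (EXEC): [MAIN] PC=2: NOP [depth=0]
Max depth observed: 1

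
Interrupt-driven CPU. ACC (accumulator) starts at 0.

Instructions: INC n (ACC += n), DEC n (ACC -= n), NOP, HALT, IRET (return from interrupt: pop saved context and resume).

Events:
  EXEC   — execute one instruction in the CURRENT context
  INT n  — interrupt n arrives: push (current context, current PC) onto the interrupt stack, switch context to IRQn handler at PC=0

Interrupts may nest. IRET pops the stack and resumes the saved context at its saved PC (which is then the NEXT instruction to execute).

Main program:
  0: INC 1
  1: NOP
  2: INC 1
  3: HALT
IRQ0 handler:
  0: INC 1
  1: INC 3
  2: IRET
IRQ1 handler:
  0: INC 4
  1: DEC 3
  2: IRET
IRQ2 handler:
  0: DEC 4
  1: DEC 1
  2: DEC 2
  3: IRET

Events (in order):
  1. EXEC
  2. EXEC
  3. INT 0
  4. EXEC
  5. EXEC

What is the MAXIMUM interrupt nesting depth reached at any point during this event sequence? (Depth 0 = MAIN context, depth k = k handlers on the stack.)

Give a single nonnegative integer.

Event 1 (EXEC): [MAIN] PC=0: INC 1 -> ACC=1 [depth=0]
Event 2 (EXEC): [MAIN] PC=1: NOP [depth=0]
Event 3 (INT 0): INT 0 arrives: push (MAIN, PC=2), enter IRQ0 at PC=0 (depth now 1) [depth=1]
Event 4 (EXEC): [IRQ0] PC=0: INC 1 -> ACC=2 [depth=1]
Event 5 (EXEC): [IRQ0] PC=1: INC 3 -> ACC=5 [depth=1]
Max depth observed: 1

Answer: 1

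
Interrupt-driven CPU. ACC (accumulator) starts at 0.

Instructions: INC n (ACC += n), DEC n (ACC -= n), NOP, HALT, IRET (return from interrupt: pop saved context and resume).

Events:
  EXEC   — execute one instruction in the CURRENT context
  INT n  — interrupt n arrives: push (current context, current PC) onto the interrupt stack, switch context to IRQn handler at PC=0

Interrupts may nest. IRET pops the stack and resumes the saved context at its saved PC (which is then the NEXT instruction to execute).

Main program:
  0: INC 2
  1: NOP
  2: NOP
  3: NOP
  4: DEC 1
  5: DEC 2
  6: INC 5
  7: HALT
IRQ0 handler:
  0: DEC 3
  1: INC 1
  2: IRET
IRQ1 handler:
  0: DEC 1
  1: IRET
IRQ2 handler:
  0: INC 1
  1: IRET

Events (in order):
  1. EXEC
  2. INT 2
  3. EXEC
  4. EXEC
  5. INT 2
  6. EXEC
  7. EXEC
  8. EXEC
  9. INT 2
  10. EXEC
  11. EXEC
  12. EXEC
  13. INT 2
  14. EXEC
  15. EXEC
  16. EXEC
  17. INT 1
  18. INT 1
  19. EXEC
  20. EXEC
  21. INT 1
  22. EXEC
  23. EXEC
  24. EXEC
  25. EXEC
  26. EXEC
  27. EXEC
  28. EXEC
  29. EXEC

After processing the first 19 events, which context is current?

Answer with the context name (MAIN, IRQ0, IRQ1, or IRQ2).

Event 1 (EXEC): [MAIN] PC=0: INC 2 -> ACC=2
Event 2 (INT 2): INT 2 arrives: push (MAIN, PC=1), enter IRQ2 at PC=0 (depth now 1)
Event 3 (EXEC): [IRQ2] PC=0: INC 1 -> ACC=3
Event 4 (EXEC): [IRQ2] PC=1: IRET -> resume MAIN at PC=1 (depth now 0)
Event 5 (INT 2): INT 2 arrives: push (MAIN, PC=1), enter IRQ2 at PC=0 (depth now 1)
Event 6 (EXEC): [IRQ2] PC=0: INC 1 -> ACC=4
Event 7 (EXEC): [IRQ2] PC=1: IRET -> resume MAIN at PC=1 (depth now 0)
Event 8 (EXEC): [MAIN] PC=1: NOP
Event 9 (INT 2): INT 2 arrives: push (MAIN, PC=2), enter IRQ2 at PC=0 (depth now 1)
Event 10 (EXEC): [IRQ2] PC=0: INC 1 -> ACC=5
Event 11 (EXEC): [IRQ2] PC=1: IRET -> resume MAIN at PC=2 (depth now 0)
Event 12 (EXEC): [MAIN] PC=2: NOP
Event 13 (INT 2): INT 2 arrives: push (MAIN, PC=3), enter IRQ2 at PC=0 (depth now 1)
Event 14 (EXEC): [IRQ2] PC=0: INC 1 -> ACC=6
Event 15 (EXEC): [IRQ2] PC=1: IRET -> resume MAIN at PC=3 (depth now 0)
Event 16 (EXEC): [MAIN] PC=3: NOP
Event 17 (INT 1): INT 1 arrives: push (MAIN, PC=4), enter IRQ1 at PC=0 (depth now 1)
Event 18 (INT 1): INT 1 arrives: push (IRQ1, PC=0), enter IRQ1 at PC=0 (depth now 2)
Event 19 (EXEC): [IRQ1] PC=0: DEC 1 -> ACC=5

Answer: IRQ1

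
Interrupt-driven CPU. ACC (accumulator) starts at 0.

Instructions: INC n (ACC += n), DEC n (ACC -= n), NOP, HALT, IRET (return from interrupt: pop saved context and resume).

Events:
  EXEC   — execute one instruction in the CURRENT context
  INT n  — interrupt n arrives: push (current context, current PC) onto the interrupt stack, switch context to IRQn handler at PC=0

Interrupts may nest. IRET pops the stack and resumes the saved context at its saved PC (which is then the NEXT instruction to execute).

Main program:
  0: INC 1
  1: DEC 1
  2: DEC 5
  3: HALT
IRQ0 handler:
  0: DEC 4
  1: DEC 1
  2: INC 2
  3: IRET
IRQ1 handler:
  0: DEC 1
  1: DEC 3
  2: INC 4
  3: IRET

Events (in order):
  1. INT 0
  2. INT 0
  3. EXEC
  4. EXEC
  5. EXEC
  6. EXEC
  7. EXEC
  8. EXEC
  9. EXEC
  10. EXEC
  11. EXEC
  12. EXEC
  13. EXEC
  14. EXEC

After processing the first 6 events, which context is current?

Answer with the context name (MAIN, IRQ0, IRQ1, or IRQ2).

Event 1 (INT 0): INT 0 arrives: push (MAIN, PC=0), enter IRQ0 at PC=0 (depth now 1)
Event 2 (INT 0): INT 0 arrives: push (IRQ0, PC=0), enter IRQ0 at PC=0 (depth now 2)
Event 3 (EXEC): [IRQ0] PC=0: DEC 4 -> ACC=-4
Event 4 (EXEC): [IRQ0] PC=1: DEC 1 -> ACC=-5
Event 5 (EXEC): [IRQ0] PC=2: INC 2 -> ACC=-3
Event 6 (EXEC): [IRQ0] PC=3: IRET -> resume IRQ0 at PC=0 (depth now 1)

Answer: IRQ0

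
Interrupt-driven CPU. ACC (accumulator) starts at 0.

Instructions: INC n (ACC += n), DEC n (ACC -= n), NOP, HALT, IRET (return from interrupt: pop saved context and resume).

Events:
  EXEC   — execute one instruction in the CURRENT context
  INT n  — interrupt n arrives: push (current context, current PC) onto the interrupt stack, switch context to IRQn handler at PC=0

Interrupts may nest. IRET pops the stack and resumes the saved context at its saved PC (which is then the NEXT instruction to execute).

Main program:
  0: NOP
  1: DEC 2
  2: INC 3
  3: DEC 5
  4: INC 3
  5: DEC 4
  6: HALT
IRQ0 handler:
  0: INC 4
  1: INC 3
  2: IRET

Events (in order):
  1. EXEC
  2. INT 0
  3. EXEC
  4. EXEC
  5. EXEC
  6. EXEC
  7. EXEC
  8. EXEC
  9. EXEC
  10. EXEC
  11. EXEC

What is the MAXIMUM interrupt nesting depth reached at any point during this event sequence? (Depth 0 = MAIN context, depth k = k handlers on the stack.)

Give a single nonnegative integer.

Event 1 (EXEC): [MAIN] PC=0: NOP [depth=0]
Event 2 (INT 0): INT 0 arrives: push (MAIN, PC=1), enter IRQ0 at PC=0 (depth now 1) [depth=1]
Event 3 (EXEC): [IRQ0] PC=0: INC 4 -> ACC=4 [depth=1]
Event 4 (EXEC): [IRQ0] PC=1: INC 3 -> ACC=7 [depth=1]
Event 5 (EXEC): [IRQ0] PC=2: IRET -> resume MAIN at PC=1 (depth now 0) [depth=0]
Event 6 (EXEC): [MAIN] PC=1: DEC 2 -> ACC=5 [depth=0]
Event 7 (EXEC): [MAIN] PC=2: INC 3 -> ACC=8 [depth=0]
Event 8 (EXEC): [MAIN] PC=3: DEC 5 -> ACC=3 [depth=0]
Event 9 (EXEC): [MAIN] PC=4: INC 3 -> ACC=6 [depth=0]
Event 10 (EXEC): [MAIN] PC=5: DEC 4 -> ACC=2 [depth=0]
Event 11 (EXEC): [MAIN] PC=6: HALT [depth=0]
Max depth observed: 1

Answer: 1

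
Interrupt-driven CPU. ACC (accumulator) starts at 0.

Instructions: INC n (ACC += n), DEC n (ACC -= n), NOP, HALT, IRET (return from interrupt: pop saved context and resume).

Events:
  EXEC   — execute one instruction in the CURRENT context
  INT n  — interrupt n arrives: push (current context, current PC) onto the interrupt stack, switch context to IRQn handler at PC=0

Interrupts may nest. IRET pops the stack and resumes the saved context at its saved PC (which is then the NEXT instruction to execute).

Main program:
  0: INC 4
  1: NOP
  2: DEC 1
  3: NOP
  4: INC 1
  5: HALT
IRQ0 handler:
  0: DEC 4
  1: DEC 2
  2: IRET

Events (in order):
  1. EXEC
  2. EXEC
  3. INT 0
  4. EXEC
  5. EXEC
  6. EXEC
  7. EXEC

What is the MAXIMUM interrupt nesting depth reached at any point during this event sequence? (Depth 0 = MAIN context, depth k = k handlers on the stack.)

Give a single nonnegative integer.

Event 1 (EXEC): [MAIN] PC=0: INC 4 -> ACC=4 [depth=0]
Event 2 (EXEC): [MAIN] PC=1: NOP [depth=0]
Event 3 (INT 0): INT 0 arrives: push (MAIN, PC=2), enter IRQ0 at PC=0 (depth now 1) [depth=1]
Event 4 (EXEC): [IRQ0] PC=0: DEC 4 -> ACC=0 [depth=1]
Event 5 (EXEC): [IRQ0] PC=1: DEC 2 -> ACC=-2 [depth=1]
Event 6 (EXEC): [IRQ0] PC=2: IRET -> resume MAIN at PC=2 (depth now 0) [depth=0]
Event 7 (EXEC): [MAIN] PC=2: DEC 1 -> ACC=-3 [depth=0]
Max depth observed: 1

Answer: 1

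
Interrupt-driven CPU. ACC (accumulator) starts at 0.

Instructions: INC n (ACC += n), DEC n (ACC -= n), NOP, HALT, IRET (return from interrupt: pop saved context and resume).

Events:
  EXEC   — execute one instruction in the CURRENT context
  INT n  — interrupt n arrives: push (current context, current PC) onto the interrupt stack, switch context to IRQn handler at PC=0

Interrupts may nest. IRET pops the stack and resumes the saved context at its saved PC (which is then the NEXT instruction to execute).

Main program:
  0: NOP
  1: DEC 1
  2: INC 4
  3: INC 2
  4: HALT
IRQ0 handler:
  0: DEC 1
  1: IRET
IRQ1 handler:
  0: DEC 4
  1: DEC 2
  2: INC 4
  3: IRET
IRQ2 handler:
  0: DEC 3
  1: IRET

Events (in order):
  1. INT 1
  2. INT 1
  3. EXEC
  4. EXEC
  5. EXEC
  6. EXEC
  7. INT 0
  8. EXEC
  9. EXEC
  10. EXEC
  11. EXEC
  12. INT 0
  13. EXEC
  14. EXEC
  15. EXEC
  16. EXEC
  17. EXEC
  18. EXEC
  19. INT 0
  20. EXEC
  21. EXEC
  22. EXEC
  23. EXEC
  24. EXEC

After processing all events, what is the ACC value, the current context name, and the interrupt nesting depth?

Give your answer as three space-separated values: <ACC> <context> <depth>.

Event 1 (INT 1): INT 1 arrives: push (MAIN, PC=0), enter IRQ1 at PC=0 (depth now 1)
Event 2 (INT 1): INT 1 arrives: push (IRQ1, PC=0), enter IRQ1 at PC=0 (depth now 2)
Event 3 (EXEC): [IRQ1] PC=0: DEC 4 -> ACC=-4
Event 4 (EXEC): [IRQ1] PC=1: DEC 2 -> ACC=-6
Event 5 (EXEC): [IRQ1] PC=2: INC 4 -> ACC=-2
Event 6 (EXEC): [IRQ1] PC=3: IRET -> resume IRQ1 at PC=0 (depth now 1)
Event 7 (INT 0): INT 0 arrives: push (IRQ1, PC=0), enter IRQ0 at PC=0 (depth now 2)
Event 8 (EXEC): [IRQ0] PC=0: DEC 1 -> ACC=-3
Event 9 (EXEC): [IRQ0] PC=1: IRET -> resume IRQ1 at PC=0 (depth now 1)
Event 10 (EXEC): [IRQ1] PC=0: DEC 4 -> ACC=-7
Event 11 (EXEC): [IRQ1] PC=1: DEC 2 -> ACC=-9
Event 12 (INT 0): INT 0 arrives: push (IRQ1, PC=2), enter IRQ0 at PC=0 (depth now 2)
Event 13 (EXEC): [IRQ0] PC=0: DEC 1 -> ACC=-10
Event 14 (EXEC): [IRQ0] PC=1: IRET -> resume IRQ1 at PC=2 (depth now 1)
Event 15 (EXEC): [IRQ1] PC=2: INC 4 -> ACC=-6
Event 16 (EXEC): [IRQ1] PC=3: IRET -> resume MAIN at PC=0 (depth now 0)
Event 17 (EXEC): [MAIN] PC=0: NOP
Event 18 (EXEC): [MAIN] PC=1: DEC 1 -> ACC=-7
Event 19 (INT 0): INT 0 arrives: push (MAIN, PC=2), enter IRQ0 at PC=0 (depth now 1)
Event 20 (EXEC): [IRQ0] PC=0: DEC 1 -> ACC=-8
Event 21 (EXEC): [IRQ0] PC=1: IRET -> resume MAIN at PC=2 (depth now 0)
Event 22 (EXEC): [MAIN] PC=2: INC 4 -> ACC=-4
Event 23 (EXEC): [MAIN] PC=3: INC 2 -> ACC=-2
Event 24 (EXEC): [MAIN] PC=4: HALT

Answer: -2 MAIN 0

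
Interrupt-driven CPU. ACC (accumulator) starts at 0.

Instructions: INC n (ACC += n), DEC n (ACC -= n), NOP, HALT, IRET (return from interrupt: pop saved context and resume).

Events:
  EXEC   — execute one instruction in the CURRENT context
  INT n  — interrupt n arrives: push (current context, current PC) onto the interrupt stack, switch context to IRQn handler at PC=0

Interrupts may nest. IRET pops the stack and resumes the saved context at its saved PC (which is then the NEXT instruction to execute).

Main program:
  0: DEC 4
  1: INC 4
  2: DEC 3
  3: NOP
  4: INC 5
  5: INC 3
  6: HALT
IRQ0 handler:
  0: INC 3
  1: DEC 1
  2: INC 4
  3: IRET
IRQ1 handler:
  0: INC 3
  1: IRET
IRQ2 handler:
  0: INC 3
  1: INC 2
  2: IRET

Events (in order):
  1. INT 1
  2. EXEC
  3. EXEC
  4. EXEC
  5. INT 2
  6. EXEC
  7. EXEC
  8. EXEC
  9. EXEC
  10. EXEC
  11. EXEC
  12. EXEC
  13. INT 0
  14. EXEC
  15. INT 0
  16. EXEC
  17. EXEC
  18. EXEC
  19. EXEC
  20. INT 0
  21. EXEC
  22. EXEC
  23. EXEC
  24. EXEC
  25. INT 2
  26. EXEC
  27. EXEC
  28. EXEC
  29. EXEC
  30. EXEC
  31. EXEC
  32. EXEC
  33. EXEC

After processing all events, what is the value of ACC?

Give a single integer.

Answer: 36

Derivation:
Event 1 (INT 1): INT 1 arrives: push (MAIN, PC=0), enter IRQ1 at PC=0 (depth now 1)
Event 2 (EXEC): [IRQ1] PC=0: INC 3 -> ACC=3
Event 3 (EXEC): [IRQ1] PC=1: IRET -> resume MAIN at PC=0 (depth now 0)
Event 4 (EXEC): [MAIN] PC=0: DEC 4 -> ACC=-1
Event 5 (INT 2): INT 2 arrives: push (MAIN, PC=1), enter IRQ2 at PC=0 (depth now 1)
Event 6 (EXEC): [IRQ2] PC=0: INC 3 -> ACC=2
Event 7 (EXEC): [IRQ2] PC=1: INC 2 -> ACC=4
Event 8 (EXEC): [IRQ2] PC=2: IRET -> resume MAIN at PC=1 (depth now 0)
Event 9 (EXEC): [MAIN] PC=1: INC 4 -> ACC=8
Event 10 (EXEC): [MAIN] PC=2: DEC 3 -> ACC=5
Event 11 (EXEC): [MAIN] PC=3: NOP
Event 12 (EXEC): [MAIN] PC=4: INC 5 -> ACC=10
Event 13 (INT 0): INT 0 arrives: push (MAIN, PC=5), enter IRQ0 at PC=0 (depth now 1)
Event 14 (EXEC): [IRQ0] PC=0: INC 3 -> ACC=13
Event 15 (INT 0): INT 0 arrives: push (IRQ0, PC=1), enter IRQ0 at PC=0 (depth now 2)
Event 16 (EXEC): [IRQ0] PC=0: INC 3 -> ACC=16
Event 17 (EXEC): [IRQ0] PC=1: DEC 1 -> ACC=15
Event 18 (EXEC): [IRQ0] PC=2: INC 4 -> ACC=19
Event 19 (EXEC): [IRQ0] PC=3: IRET -> resume IRQ0 at PC=1 (depth now 1)
Event 20 (INT 0): INT 0 arrives: push (IRQ0, PC=1), enter IRQ0 at PC=0 (depth now 2)
Event 21 (EXEC): [IRQ0] PC=0: INC 3 -> ACC=22
Event 22 (EXEC): [IRQ0] PC=1: DEC 1 -> ACC=21
Event 23 (EXEC): [IRQ0] PC=2: INC 4 -> ACC=25
Event 24 (EXEC): [IRQ0] PC=3: IRET -> resume IRQ0 at PC=1 (depth now 1)
Event 25 (INT 2): INT 2 arrives: push (IRQ0, PC=1), enter IRQ2 at PC=0 (depth now 2)
Event 26 (EXEC): [IRQ2] PC=0: INC 3 -> ACC=28
Event 27 (EXEC): [IRQ2] PC=1: INC 2 -> ACC=30
Event 28 (EXEC): [IRQ2] PC=2: IRET -> resume IRQ0 at PC=1 (depth now 1)
Event 29 (EXEC): [IRQ0] PC=1: DEC 1 -> ACC=29
Event 30 (EXEC): [IRQ0] PC=2: INC 4 -> ACC=33
Event 31 (EXEC): [IRQ0] PC=3: IRET -> resume MAIN at PC=5 (depth now 0)
Event 32 (EXEC): [MAIN] PC=5: INC 3 -> ACC=36
Event 33 (EXEC): [MAIN] PC=6: HALT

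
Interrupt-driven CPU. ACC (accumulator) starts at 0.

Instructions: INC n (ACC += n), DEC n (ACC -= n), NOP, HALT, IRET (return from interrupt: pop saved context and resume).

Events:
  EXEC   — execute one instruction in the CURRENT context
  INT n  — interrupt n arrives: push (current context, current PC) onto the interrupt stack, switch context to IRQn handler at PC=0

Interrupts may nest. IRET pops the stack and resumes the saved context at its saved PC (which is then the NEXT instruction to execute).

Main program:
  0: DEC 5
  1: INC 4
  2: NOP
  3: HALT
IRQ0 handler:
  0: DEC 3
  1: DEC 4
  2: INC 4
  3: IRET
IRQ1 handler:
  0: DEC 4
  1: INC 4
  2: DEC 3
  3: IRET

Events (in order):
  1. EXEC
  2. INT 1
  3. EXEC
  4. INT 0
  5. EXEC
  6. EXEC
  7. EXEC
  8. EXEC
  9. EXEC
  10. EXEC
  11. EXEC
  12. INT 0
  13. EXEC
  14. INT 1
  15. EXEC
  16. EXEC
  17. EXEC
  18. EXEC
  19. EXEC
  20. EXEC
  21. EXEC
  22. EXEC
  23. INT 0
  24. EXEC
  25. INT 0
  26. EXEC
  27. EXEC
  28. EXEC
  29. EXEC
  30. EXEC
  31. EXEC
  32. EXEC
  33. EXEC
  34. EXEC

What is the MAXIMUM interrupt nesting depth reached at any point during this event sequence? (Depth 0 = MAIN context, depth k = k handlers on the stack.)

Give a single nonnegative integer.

Answer: 2

Derivation:
Event 1 (EXEC): [MAIN] PC=0: DEC 5 -> ACC=-5 [depth=0]
Event 2 (INT 1): INT 1 arrives: push (MAIN, PC=1), enter IRQ1 at PC=0 (depth now 1) [depth=1]
Event 3 (EXEC): [IRQ1] PC=0: DEC 4 -> ACC=-9 [depth=1]
Event 4 (INT 0): INT 0 arrives: push (IRQ1, PC=1), enter IRQ0 at PC=0 (depth now 2) [depth=2]
Event 5 (EXEC): [IRQ0] PC=0: DEC 3 -> ACC=-12 [depth=2]
Event 6 (EXEC): [IRQ0] PC=1: DEC 4 -> ACC=-16 [depth=2]
Event 7 (EXEC): [IRQ0] PC=2: INC 4 -> ACC=-12 [depth=2]
Event 8 (EXEC): [IRQ0] PC=3: IRET -> resume IRQ1 at PC=1 (depth now 1) [depth=1]
Event 9 (EXEC): [IRQ1] PC=1: INC 4 -> ACC=-8 [depth=1]
Event 10 (EXEC): [IRQ1] PC=2: DEC 3 -> ACC=-11 [depth=1]
Event 11 (EXEC): [IRQ1] PC=3: IRET -> resume MAIN at PC=1 (depth now 0) [depth=0]
Event 12 (INT 0): INT 0 arrives: push (MAIN, PC=1), enter IRQ0 at PC=0 (depth now 1) [depth=1]
Event 13 (EXEC): [IRQ0] PC=0: DEC 3 -> ACC=-14 [depth=1]
Event 14 (INT 1): INT 1 arrives: push (IRQ0, PC=1), enter IRQ1 at PC=0 (depth now 2) [depth=2]
Event 15 (EXEC): [IRQ1] PC=0: DEC 4 -> ACC=-18 [depth=2]
Event 16 (EXEC): [IRQ1] PC=1: INC 4 -> ACC=-14 [depth=2]
Event 17 (EXEC): [IRQ1] PC=2: DEC 3 -> ACC=-17 [depth=2]
Event 18 (EXEC): [IRQ1] PC=3: IRET -> resume IRQ0 at PC=1 (depth now 1) [depth=1]
Event 19 (EXEC): [IRQ0] PC=1: DEC 4 -> ACC=-21 [depth=1]
Event 20 (EXEC): [IRQ0] PC=2: INC 4 -> ACC=-17 [depth=1]
Event 21 (EXEC): [IRQ0] PC=3: IRET -> resume MAIN at PC=1 (depth now 0) [depth=0]
Event 22 (EXEC): [MAIN] PC=1: INC 4 -> ACC=-13 [depth=0]
Event 23 (INT 0): INT 0 arrives: push (MAIN, PC=2), enter IRQ0 at PC=0 (depth now 1) [depth=1]
Event 24 (EXEC): [IRQ0] PC=0: DEC 3 -> ACC=-16 [depth=1]
Event 25 (INT 0): INT 0 arrives: push (IRQ0, PC=1), enter IRQ0 at PC=0 (depth now 2) [depth=2]
Event 26 (EXEC): [IRQ0] PC=0: DEC 3 -> ACC=-19 [depth=2]
Event 27 (EXEC): [IRQ0] PC=1: DEC 4 -> ACC=-23 [depth=2]
Event 28 (EXEC): [IRQ0] PC=2: INC 4 -> ACC=-19 [depth=2]
Event 29 (EXEC): [IRQ0] PC=3: IRET -> resume IRQ0 at PC=1 (depth now 1) [depth=1]
Event 30 (EXEC): [IRQ0] PC=1: DEC 4 -> ACC=-23 [depth=1]
Event 31 (EXEC): [IRQ0] PC=2: INC 4 -> ACC=-19 [depth=1]
Event 32 (EXEC): [IRQ0] PC=3: IRET -> resume MAIN at PC=2 (depth now 0) [depth=0]
Event 33 (EXEC): [MAIN] PC=2: NOP [depth=0]
Event 34 (EXEC): [MAIN] PC=3: HALT [depth=0]
Max depth observed: 2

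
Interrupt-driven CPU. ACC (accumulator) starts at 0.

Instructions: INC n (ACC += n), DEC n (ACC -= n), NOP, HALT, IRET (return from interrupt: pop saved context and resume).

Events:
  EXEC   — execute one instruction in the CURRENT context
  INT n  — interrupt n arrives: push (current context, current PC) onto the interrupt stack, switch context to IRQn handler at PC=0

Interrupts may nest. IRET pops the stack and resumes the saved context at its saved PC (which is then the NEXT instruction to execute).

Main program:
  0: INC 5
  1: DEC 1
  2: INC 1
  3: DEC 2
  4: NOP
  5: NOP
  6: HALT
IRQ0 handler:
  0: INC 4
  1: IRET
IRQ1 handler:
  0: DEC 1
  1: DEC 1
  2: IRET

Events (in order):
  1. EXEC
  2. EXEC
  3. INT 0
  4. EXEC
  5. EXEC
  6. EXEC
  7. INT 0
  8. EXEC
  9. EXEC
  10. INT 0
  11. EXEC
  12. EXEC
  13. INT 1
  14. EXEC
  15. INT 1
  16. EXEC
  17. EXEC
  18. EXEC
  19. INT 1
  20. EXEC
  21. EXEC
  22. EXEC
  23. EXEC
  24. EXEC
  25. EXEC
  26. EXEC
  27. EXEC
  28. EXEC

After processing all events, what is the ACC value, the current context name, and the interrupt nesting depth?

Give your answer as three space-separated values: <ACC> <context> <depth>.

Answer: 9 MAIN 0

Derivation:
Event 1 (EXEC): [MAIN] PC=0: INC 5 -> ACC=5
Event 2 (EXEC): [MAIN] PC=1: DEC 1 -> ACC=4
Event 3 (INT 0): INT 0 arrives: push (MAIN, PC=2), enter IRQ0 at PC=0 (depth now 1)
Event 4 (EXEC): [IRQ0] PC=0: INC 4 -> ACC=8
Event 5 (EXEC): [IRQ0] PC=1: IRET -> resume MAIN at PC=2 (depth now 0)
Event 6 (EXEC): [MAIN] PC=2: INC 1 -> ACC=9
Event 7 (INT 0): INT 0 arrives: push (MAIN, PC=3), enter IRQ0 at PC=0 (depth now 1)
Event 8 (EXEC): [IRQ0] PC=0: INC 4 -> ACC=13
Event 9 (EXEC): [IRQ0] PC=1: IRET -> resume MAIN at PC=3 (depth now 0)
Event 10 (INT 0): INT 0 arrives: push (MAIN, PC=3), enter IRQ0 at PC=0 (depth now 1)
Event 11 (EXEC): [IRQ0] PC=0: INC 4 -> ACC=17
Event 12 (EXEC): [IRQ0] PC=1: IRET -> resume MAIN at PC=3 (depth now 0)
Event 13 (INT 1): INT 1 arrives: push (MAIN, PC=3), enter IRQ1 at PC=0 (depth now 1)
Event 14 (EXEC): [IRQ1] PC=0: DEC 1 -> ACC=16
Event 15 (INT 1): INT 1 arrives: push (IRQ1, PC=1), enter IRQ1 at PC=0 (depth now 2)
Event 16 (EXEC): [IRQ1] PC=0: DEC 1 -> ACC=15
Event 17 (EXEC): [IRQ1] PC=1: DEC 1 -> ACC=14
Event 18 (EXEC): [IRQ1] PC=2: IRET -> resume IRQ1 at PC=1 (depth now 1)
Event 19 (INT 1): INT 1 arrives: push (IRQ1, PC=1), enter IRQ1 at PC=0 (depth now 2)
Event 20 (EXEC): [IRQ1] PC=0: DEC 1 -> ACC=13
Event 21 (EXEC): [IRQ1] PC=1: DEC 1 -> ACC=12
Event 22 (EXEC): [IRQ1] PC=2: IRET -> resume IRQ1 at PC=1 (depth now 1)
Event 23 (EXEC): [IRQ1] PC=1: DEC 1 -> ACC=11
Event 24 (EXEC): [IRQ1] PC=2: IRET -> resume MAIN at PC=3 (depth now 0)
Event 25 (EXEC): [MAIN] PC=3: DEC 2 -> ACC=9
Event 26 (EXEC): [MAIN] PC=4: NOP
Event 27 (EXEC): [MAIN] PC=5: NOP
Event 28 (EXEC): [MAIN] PC=6: HALT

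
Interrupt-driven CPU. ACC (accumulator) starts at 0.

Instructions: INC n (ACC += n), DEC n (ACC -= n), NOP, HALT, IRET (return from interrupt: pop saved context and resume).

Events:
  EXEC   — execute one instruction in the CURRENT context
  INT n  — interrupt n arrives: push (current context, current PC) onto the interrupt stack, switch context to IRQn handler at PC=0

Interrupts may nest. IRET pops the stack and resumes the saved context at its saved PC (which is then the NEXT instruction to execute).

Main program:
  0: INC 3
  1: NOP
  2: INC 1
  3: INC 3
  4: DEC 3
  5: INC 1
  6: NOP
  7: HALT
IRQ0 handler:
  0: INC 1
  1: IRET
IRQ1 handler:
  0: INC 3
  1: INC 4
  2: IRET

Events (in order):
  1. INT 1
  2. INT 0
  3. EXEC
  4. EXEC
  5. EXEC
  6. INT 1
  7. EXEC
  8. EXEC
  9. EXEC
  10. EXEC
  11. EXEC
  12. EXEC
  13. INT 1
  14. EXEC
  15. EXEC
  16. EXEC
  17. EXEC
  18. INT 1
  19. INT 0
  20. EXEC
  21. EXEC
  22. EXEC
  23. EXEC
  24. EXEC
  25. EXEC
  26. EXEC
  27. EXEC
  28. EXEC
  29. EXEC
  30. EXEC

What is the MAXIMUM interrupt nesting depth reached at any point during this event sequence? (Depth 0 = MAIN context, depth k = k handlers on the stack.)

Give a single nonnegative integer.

Event 1 (INT 1): INT 1 arrives: push (MAIN, PC=0), enter IRQ1 at PC=0 (depth now 1) [depth=1]
Event 2 (INT 0): INT 0 arrives: push (IRQ1, PC=0), enter IRQ0 at PC=0 (depth now 2) [depth=2]
Event 3 (EXEC): [IRQ0] PC=0: INC 1 -> ACC=1 [depth=2]
Event 4 (EXEC): [IRQ0] PC=1: IRET -> resume IRQ1 at PC=0 (depth now 1) [depth=1]
Event 5 (EXEC): [IRQ1] PC=0: INC 3 -> ACC=4 [depth=1]
Event 6 (INT 1): INT 1 arrives: push (IRQ1, PC=1), enter IRQ1 at PC=0 (depth now 2) [depth=2]
Event 7 (EXEC): [IRQ1] PC=0: INC 3 -> ACC=7 [depth=2]
Event 8 (EXEC): [IRQ1] PC=1: INC 4 -> ACC=11 [depth=2]
Event 9 (EXEC): [IRQ1] PC=2: IRET -> resume IRQ1 at PC=1 (depth now 1) [depth=1]
Event 10 (EXEC): [IRQ1] PC=1: INC 4 -> ACC=15 [depth=1]
Event 11 (EXEC): [IRQ1] PC=2: IRET -> resume MAIN at PC=0 (depth now 0) [depth=0]
Event 12 (EXEC): [MAIN] PC=0: INC 3 -> ACC=18 [depth=0]
Event 13 (INT 1): INT 1 arrives: push (MAIN, PC=1), enter IRQ1 at PC=0 (depth now 1) [depth=1]
Event 14 (EXEC): [IRQ1] PC=0: INC 3 -> ACC=21 [depth=1]
Event 15 (EXEC): [IRQ1] PC=1: INC 4 -> ACC=25 [depth=1]
Event 16 (EXEC): [IRQ1] PC=2: IRET -> resume MAIN at PC=1 (depth now 0) [depth=0]
Event 17 (EXEC): [MAIN] PC=1: NOP [depth=0]
Event 18 (INT 1): INT 1 arrives: push (MAIN, PC=2), enter IRQ1 at PC=0 (depth now 1) [depth=1]
Event 19 (INT 0): INT 0 arrives: push (IRQ1, PC=0), enter IRQ0 at PC=0 (depth now 2) [depth=2]
Event 20 (EXEC): [IRQ0] PC=0: INC 1 -> ACC=26 [depth=2]
Event 21 (EXEC): [IRQ0] PC=1: IRET -> resume IRQ1 at PC=0 (depth now 1) [depth=1]
Event 22 (EXEC): [IRQ1] PC=0: INC 3 -> ACC=29 [depth=1]
Event 23 (EXEC): [IRQ1] PC=1: INC 4 -> ACC=33 [depth=1]
Event 24 (EXEC): [IRQ1] PC=2: IRET -> resume MAIN at PC=2 (depth now 0) [depth=0]
Event 25 (EXEC): [MAIN] PC=2: INC 1 -> ACC=34 [depth=0]
Event 26 (EXEC): [MAIN] PC=3: INC 3 -> ACC=37 [depth=0]
Event 27 (EXEC): [MAIN] PC=4: DEC 3 -> ACC=34 [depth=0]
Event 28 (EXEC): [MAIN] PC=5: INC 1 -> ACC=35 [depth=0]
Event 29 (EXEC): [MAIN] PC=6: NOP [depth=0]
Event 30 (EXEC): [MAIN] PC=7: HALT [depth=0]
Max depth observed: 2

Answer: 2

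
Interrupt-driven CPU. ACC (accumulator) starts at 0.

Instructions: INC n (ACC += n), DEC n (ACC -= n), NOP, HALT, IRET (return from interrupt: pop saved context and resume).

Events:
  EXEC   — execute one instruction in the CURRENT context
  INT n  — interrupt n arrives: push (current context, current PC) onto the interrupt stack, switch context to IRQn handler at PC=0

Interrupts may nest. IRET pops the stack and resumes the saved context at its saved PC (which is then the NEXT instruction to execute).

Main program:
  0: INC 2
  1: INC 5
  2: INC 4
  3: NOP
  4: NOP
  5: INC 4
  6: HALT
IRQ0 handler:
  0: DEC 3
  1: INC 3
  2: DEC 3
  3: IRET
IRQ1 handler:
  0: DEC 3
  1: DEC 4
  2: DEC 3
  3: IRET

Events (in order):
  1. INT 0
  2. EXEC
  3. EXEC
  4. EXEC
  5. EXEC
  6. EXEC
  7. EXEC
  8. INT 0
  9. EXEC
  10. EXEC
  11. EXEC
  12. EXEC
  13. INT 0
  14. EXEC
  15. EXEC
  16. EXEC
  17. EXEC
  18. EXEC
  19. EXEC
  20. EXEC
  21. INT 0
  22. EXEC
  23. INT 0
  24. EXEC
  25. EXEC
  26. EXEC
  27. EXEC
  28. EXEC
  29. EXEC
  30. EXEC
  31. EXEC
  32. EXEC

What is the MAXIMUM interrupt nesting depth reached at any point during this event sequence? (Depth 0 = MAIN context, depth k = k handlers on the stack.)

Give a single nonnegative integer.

Event 1 (INT 0): INT 0 arrives: push (MAIN, PC=0), enter IRQ0 at PC=0 (depth now 1) [depth=1]
Event 2 (EXEC): [IRQ0] PC=0: DEC 3 -> ACC=-3 [depth=1]
Event 3 (EXEC): [IRQ0] PC=1: INC 3 -> ACC=0 [depth=1]
Event 4 (EXEC): [IRQ0] PC=2: DEC 3 -> ACC=-3 [depth=1]
Event 5 (EXEC): [IRQ0] PC=3: IRET -> resume MAIN at PC=0 (depth now 0) [depth=0]
Event 6 (EXEC): [MAIN] PC=0: INC 2 -> ACC=-1 [depth=0]
Event 7 (EXEC): [MAIN] PC=1: INC 5 -> ACC=4 [depth=0]
Event 8 (INT 0): INT 0 arrives: push (MAIN, PC=2), enter IRQ0 at PC=0 (depth now 1) [depth=1]
Event 9 (EXEC): [IRQ0] PC=0: DEC 3 -> ACC=1 [depth=1]
Event 10 (EXEC): [IRQ0] PC=1: INC 3 -> ACC=4 [depth=1]
Event 11 (EXEC): [IRQ0] PC=2: DEC 3 -> ACC=1 [depth=1]
Event 12 (EXEC): [IRQ0] PC=3: IRET -> resume MAIN at PC=2 (depth now 0) [depth=0]
Event 13 (INT 0): INT 0 arrives: push (MAIN, PC=2), enter IRQ0 at PC=0 (depth now 1) [depth=1]
Event 14 (EXEC): [IRQ0] PC=0: DEC 3 -> ACC=-2 [depth=1]
Event 15 (EXEC): [IRQ0] PC=1: INC 3 -> ACC=1 [depth=1]
Event 16 (EXEC): [IRQ0] PC=2: DEC 3 -> ACC=-2 [depth=1]
Event 17 (EXEC): [IRQ0] PC=3: IRET -> resume MAIN at PC=2 (depth now 0) [depth=0]
Event 18 (EXEC): [MAIN] PC=2: INC 4 -> ACC=2 [depth=0]
Event 19 (EXEC): [MAIN] PC=3: NOP [depth=0]
Event 20 (EXEC): [MAIN] PC=4: NOP [depth=0]
Event 21 (INT 0): INT 0 arrives: push (MAIN, PC=5), enter IRQ0 at PC=0 (depth now 1) [depth=1]
Event 22 (EXEC): [IRQ0] PC=0: DEC 3 -> ACC=-1 [depth=1]
Event 23 (INT 0): INT 0 arrives: push (IRQ0, PC=1), enter IRQ0 at PC=0 (depth now 2) [depth=2]
Event 24 (EXEC): [IRQ0] PC=0: DEC 3 -> ACC=-4 [depth=2]
Event 25 (EXEC): [IRQ0] PC=1: INC 3 -> ACC=-1 [depth=2]
Event 26 (EXEC): [IRQ0] PC=2: DEC 3 -> ACC=-4 [depth=2]
Event 27 (EXEC): [IRQ0] PC=3: IRET -> resume IRQ0 at PC=1 (depth now 1) [depth=1]
Event 28 (EXEC): [IRQ0] PC=1: INC 3 -> ACC=-1 [depth=1]
Event 29 (EXEC): [IRQ0] PC=2: DEC 3 -> ACC=-4 [depth=1]
Event 30 (EXEC): [IRQ0] PC=3: IRET -> resume MAIN at PC=5 (depth now 0) [depth=0]
Event 31 (EXEC): [MAIN] PC=5: INC 4 -> ACC=0 [depth=0]
Event 32 (EXEC): [MAIN] PC=6: HALT [depth=0]
Max depth observed: 2

Answer: 2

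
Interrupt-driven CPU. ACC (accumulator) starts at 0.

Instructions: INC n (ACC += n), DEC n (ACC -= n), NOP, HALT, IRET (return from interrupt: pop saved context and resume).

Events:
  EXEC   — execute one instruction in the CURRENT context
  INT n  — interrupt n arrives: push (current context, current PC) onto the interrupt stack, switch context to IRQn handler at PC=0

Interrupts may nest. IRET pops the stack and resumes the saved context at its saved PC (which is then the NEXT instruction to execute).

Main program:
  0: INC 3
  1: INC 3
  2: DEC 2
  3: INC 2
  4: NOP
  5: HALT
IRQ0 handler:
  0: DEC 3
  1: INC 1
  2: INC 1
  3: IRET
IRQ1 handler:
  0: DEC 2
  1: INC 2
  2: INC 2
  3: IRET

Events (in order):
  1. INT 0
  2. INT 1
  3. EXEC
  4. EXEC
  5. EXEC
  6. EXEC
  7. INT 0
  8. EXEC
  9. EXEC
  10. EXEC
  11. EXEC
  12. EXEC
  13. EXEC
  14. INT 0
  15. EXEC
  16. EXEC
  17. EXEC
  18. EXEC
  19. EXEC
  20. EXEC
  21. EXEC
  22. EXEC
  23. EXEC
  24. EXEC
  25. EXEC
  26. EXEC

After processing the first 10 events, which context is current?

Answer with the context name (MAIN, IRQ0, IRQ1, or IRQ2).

Event 1 (INT 0): INT 0 arrives: push (MAIN, PC=0), enter IRQ0 at PC=0 (depth now 1)
Event 2 (INT 1): INT 1 arrives: push (IRQ0, PC=0), enter IRQ1 at PC=0 (depth now 2)
Event 3 (EXEC): [IRQ1] PC=0: DEC 2 -> ACC=-2
Event 4 (EXEC): [IRQ1] PC=1: INC 2 -> ACC=0
Event 5 (EXEC): [IRQ1] PC=2: INC 2 -> ACC=2
Event 6 (EXEC): [IRQ1] PC=3: IRET -> resume IRQ0 at PC=0 (depth now 1)
Event 7 (INT 0): INT 0 arrives: push (IRQ0, PC=0), enter IRQ0 at PC=0 (depth now 2)
Event 8 (EXEC): [IRQ0] PC=0: DEC 3 -> ACC=-1
Event 9 (EXEC): [IRQ0] PC=1: INC 1 -> ACC=0
Event 10 (EXEC): [IRQ0] PC=2: INC 1 -> ACC=1

Answer: IRQ0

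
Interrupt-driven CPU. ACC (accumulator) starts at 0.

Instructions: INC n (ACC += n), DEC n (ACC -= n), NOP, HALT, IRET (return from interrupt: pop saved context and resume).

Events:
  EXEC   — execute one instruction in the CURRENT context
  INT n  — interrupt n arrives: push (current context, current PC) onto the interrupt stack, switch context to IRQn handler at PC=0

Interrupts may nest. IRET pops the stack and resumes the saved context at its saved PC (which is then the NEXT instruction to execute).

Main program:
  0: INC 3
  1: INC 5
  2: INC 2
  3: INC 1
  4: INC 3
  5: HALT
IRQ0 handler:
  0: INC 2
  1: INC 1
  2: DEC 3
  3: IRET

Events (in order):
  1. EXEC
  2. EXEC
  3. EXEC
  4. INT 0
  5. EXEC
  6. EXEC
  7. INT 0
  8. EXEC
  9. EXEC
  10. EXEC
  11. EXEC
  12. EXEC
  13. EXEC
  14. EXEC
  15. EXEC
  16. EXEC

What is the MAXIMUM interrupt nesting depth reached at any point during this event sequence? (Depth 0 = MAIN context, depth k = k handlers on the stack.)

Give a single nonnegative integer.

Event 1 (EXEC): [MAIN] PC=0: INC 3 -> ACC=3 [depth=0]
Event 2 (EXEC): [MAIN] PC=1: INC 5 -> ACC=8 [depth=0]
Event 3 (EXEC): [MAIN] PC=2: INC 2 -> ACC=10 [depth=0]
Event 4 (INT 0): INT 0 arrives: push (MAIN, PC=3), enter IRQ0 at PC=0 (depth now 1) [depth=1]
Event 5 (EXEC): [IRQ0] PC=0: INC 2 -> ACC=12 [depth=1]
Event 6 (EXEC): [IRQ0] PC=1: INC 1 -> ACC=13 [depth=1]
Event 7 (INT 0): INT 0 arrives: push (IRQ0, PC=2), enter IRQ0 at PC=0 (depth now 2) [depth=2]
Event 8 (EXEC): [IRQ0] PC=0: INC 2 -> ACC=15 [depth=2]
Event 9 (EXEC): [IRQ0] PC=1: INC 1 -> ACC=16 [depth=2]
Event 10 (EXEC): [IRQ0] PC=2: DEC 3 -> ACC=13 [depth=2]
Event 11 (EXEC): [IRQ0] PC=3: IRET -> resume IRQ0 at PC=2 (depth now 1) [depth=1]
Event 12 (EXEC): [IRQ0] PC=2: DEC 3 -> ACC=10 [depth=1]
Event 13 (EXEC): [IRQ0] PC=3: IRET -> resume MAIN at PC=3 (depth now 0) [depth=0]
Event 14 (EXEC): [MAIN] PC=3: INC 1 -> ACC=11 [depth=0]
Event 15 (EXEC): [MAIN] PC=4: INC 3 -> ACC=14 [depth=0]
Event 16 (EXEC): [MAIN] PC=5: HALT [depth=0]
Max depth observed: 2

Answer: 2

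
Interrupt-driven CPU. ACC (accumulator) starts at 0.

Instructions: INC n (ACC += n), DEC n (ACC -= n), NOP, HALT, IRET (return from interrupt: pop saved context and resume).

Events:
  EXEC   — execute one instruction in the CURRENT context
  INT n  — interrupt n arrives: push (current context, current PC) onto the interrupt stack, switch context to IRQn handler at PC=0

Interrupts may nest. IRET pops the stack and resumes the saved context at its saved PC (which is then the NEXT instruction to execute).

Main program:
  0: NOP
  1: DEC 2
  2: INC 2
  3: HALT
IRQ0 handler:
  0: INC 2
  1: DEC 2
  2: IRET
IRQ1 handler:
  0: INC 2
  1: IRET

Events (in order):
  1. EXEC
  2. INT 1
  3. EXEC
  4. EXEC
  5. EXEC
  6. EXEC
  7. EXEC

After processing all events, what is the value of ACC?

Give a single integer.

Event 1 (EXEC): [MAIN] PC=0: NOP
Event 2 (INT 1): INT 1 arrives: push (MAIN, PC=1), enter IRQ1 at PC=0 (depth now 1)
Event 3 (EXEC): [IRQ1] PC=0: INC 2 -> ACC=2
Event 4 (EXEC): [IRQ1] PC=1: IRET -> resume MAIN at PC=1 (depth now 0)
Event 5 (EXEC): [MAIN] PC=1: DEC 2 -> ACC=0
Event 6 (EXEC): [MAIN] PC=2: INC 2 -> ACC=2
Event 7 (EXEC): [MAIN] PC=3: HALT

Answer: 2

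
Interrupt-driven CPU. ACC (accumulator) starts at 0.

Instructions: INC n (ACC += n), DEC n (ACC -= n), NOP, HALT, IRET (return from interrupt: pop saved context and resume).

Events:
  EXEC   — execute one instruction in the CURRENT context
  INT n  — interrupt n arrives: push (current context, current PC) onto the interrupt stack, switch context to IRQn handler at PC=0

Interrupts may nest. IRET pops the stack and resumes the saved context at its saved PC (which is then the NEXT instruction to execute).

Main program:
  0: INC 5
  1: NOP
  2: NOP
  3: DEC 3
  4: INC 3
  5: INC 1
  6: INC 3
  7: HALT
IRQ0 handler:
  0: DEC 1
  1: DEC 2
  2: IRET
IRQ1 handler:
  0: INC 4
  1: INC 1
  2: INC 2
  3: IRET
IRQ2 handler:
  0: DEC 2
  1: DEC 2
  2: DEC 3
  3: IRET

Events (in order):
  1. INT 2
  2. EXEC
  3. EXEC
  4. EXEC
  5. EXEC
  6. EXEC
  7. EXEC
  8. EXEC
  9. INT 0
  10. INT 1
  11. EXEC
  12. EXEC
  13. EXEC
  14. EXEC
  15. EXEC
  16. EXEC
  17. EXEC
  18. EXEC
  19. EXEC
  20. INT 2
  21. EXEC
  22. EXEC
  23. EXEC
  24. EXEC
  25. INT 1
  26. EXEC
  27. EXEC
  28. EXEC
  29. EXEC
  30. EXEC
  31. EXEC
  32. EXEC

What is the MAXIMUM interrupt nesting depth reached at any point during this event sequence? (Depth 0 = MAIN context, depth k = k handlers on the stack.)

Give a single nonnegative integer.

Event 1 (INT 2): INT 2 arrives: push (MAIN, PC=0), enter IRQ2 at PC=0 (depth now 1) [depth=1]
Event 2 (EXEC): [IRQ2] PC=0: DEC 2 -> ACC=-2 [depth=1]
Event 3 (EXEC): [IRQ2] PC=1: DEC 2 -> ACC=-4 [depth=1]
Event 4 (EXEC): [IRQ2] PC=2: DEC 3 -> ACC=-7 [depth=1]
Event 5 (EXEC): [IRQ2] PC=3: IRET -> resume MAIN at PC=0 (depth now 0) [depth=0]
Event 6 (EXEC): [MAIN] PC=0: INC 5 -> ACC=-2 [depth=0]
Event 7 (EXEC): [MAIN] PC=1: NOP [depth=0]
Event 8 (EXEC): [MAIN] PC=2: NOP [depth=0]
Event 9 (INT 0): INT 0 arrives: push (MAIN, PC=3), enter IRQ0 at PC=0 (depth now 1) [depth=1]
Event 10 (INT 1): INT 1 arrives: push (IRQ0, PC=0), enter IRQ1 at PC=0 (depth now 2) [depth=2]
Event 11 (EXEC): [IRQ1] PC=0: INC 4 -> ACC=2 [depth=2]
Event 12 (EXEC): [IRQ1] PC=1: INC 1 -> ACC=3 [depth=2]
Event 13 (EXEC): [IRQ1] PC=2: INC 2 -> ACC=5 [depth=2]
Event 14 (EXEC): [IRQ1] PC=3: IRET -> resume IRQ0 at PC=0 (depth now 1) [depth=1]
Event 15 (EXEC): [IRQ0] PC=0: DEC 1 -> ACC=4 [depth=1]
Event 16 (EXEC): [IRQ0] PC=1: DEC 2 -> ACC=2 [depth=1]
Event 17 (EXEC): [IRQ0] PC=2: IRET -> resume MAIN at PC=3 (depth now 0) [depth=0]
Event 18 (EXEC): [MAIN] PC=3: DEC 3 -> ACC=-1 [depth=0]
Event 19 (EXEC): [MAIN] PC=4: INC 3 -> ACC=2 [depth=0]
Event 20 (INT 2): INT 2 arrives: push (MAIN, PC=5), enter IRQ2 at PC=0 (depth now 1) [depth=1]
Event 21 (EXEC): [IRQ2] PC=0: DEC 2 -> ACC=0 [depth=1]
Event 22 (EXEC): [IRQ2] PC=1: DEC 2 -> ACC=-2 [depth=1]
Event 23 (EXEC): [IRQ2] PC=2: DEC 3 -> ACC=-5 [depth=1]
Event 24 (EXEC): [IRQ2] PC=3: IRET -> resume MAIN at PC=5 (depth now 0) [depth=0]
Event 25 (INT 1): INT 1 arrives: push (MAIN, PC=5), enter IRQ1 at PC=0 (depth now 1) [depth=1]
Event 26 (EXEC): [IRQ1] PC=0: INC 4 -> ACC=-1 [depth=1]
Event 27 (EXEC): [IRQ1] PC=1: INC 1 -> ACC=0 [depth=1]
Event 28 (EXEC): [IRQ1] PC=2: INC 2 -> ACC=2 [depth=1]
Event 29 (EXEC): [IRQ1] PC=3: IRET -> resume MAIN at PC=5 (depth now 0) [depth=0]
Event 30 (EXEC): [MAIN] PC=5: INC 1 -> ACC=3 [depth=0]
Event 31 (EXEC): [MAIN] PC=6: INC 3 -> ACC=6 [depth=0]
Event 32 (EXEC): [MAIN] PC=7: HALT [depth=0]
Max depth observed: 2

Answer: 2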